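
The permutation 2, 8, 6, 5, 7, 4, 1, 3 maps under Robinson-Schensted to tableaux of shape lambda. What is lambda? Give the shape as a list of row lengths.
Row-insert each entry into an empty tableau.

After inserting 2: P = [[2]].
After inserting 8: P = [[2, 8]].
After inserting 6: P = [[2, 6], [8]].
After inserting 5: P = [[2, 5], [6], [8]].
After inserting 7: P = [[2, 5, 7], [6], [8]].
After inserting 4: P = [[2, 4, 7], [5], [6], [8]].
After inserting 1: P = [[1, 4, 7], [2], [5], [6], [8]].
After inserting 3: P = [[1, 3, 7], [2, 4], [5], [6], [8]].

The final insertion tableau P = [[1, 3, 7], [2, 4], [5], [6], [8]] has shape [3, 2, 1, 1, 1].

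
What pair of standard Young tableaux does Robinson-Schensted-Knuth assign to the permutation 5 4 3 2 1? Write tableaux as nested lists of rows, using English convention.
P = [[1], [2], [3], [4], [5]], Q = [[1], [2], [3], [4], [5]]

Insert each entry of the permutation into P by Schensted row insertion, recording in Q the position of each new cell.

Insert 5: appended to row 1. P = [[5]].
Insert 4: 4 bumps 5 from row 1; 5 starts row 2. P = [[4], [5]].
Insert 3: 3 bumps 4 from row 1; 4 bumps 5 from row 2; 5 starts row 3. P = [[3], [4], [5]].
Insert 2: 2 bumps 3 from row 1; 3 bumps 4 from row 2; 4 bumps 5 from row 3; 5 starts row 4. P = [[2], [3], [4], [5]].
Insert 1: 1 bumps 2 from row 1; 2 bumps 3 from row 2; 3 bumps 4 from row 3; 4 bumps 5 from row 4; 5 starts row 5. P = [[1], [2], [3], [4], [5]].

So P = [[1], [2], [3], [4], [5]], Q = [[1], [2], [3], [4], [5]].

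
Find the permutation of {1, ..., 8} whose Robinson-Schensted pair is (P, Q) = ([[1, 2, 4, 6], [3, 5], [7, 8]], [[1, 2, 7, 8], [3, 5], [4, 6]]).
Reverse the RSK construction: for i from n down to 1, find the cell of Q containing i, remove the entry at that cell from P, and reverse-bump it up through P; the value ejected from row 1 is w(i).

Step i=8: Q has 8 at row 1, column 4; remove that cell from P, ejecting 6. So w(8) = 6. P is now [[1, 2, 4], [3, 5], [7, 8]].
Step i=7: Q has 7 at row 1, column 3; remove that cell from P, ejecting 4. So w(7) = 4. P is now [[1, 2], [3, 5], [7, 8]].
Step i=6: Q has 6 at row 3, column 2; remove 8 from row 3 of P and reverse-bump: 8 enters row 2 and ejects 5; 5 enters row 1 and ejects 2. So w(6) = 2. P is now [[1, 5], [3, 8], [7]].
Step i=5: Q has 5 at row 2, column 2; remove 8 from row 2 of P and reverse-bump: 8 enters row 1 and ejects 5. So w(5) = 5. P is now [[1, 8], [3], [7]].
Step i=4: Q has 4 at row 3, column 1; remove 7 from row 3 of P and reverse-bump: 7 enters row 2 and ejects 3; 3 enters row 1 and ejects 1. So w(4) = 1. P is now [[3, 8], [7]].
Step i=3: Q has 3 at row 2, column 1; remove 7 from row 2 of P and reverse-bump: 7 enters row 1 and ejects 3. So w(3) = 3. P is now [[7, 8]].
Step i=2: Q has 2 at row 1, column 2; remove that cell from P, ejecting 8. So w(2) = 8. P is now [[7]].
Step i=1: Q has 1 at row 1, column 1; remove that cell from P, ejecting 7. So w(1) = 7. P is now [].

So w = 7 8 3 1 5 2 4 6.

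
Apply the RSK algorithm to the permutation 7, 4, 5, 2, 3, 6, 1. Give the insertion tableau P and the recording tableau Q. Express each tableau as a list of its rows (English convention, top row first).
P = [[1, 3, 6], [2, 5], [4], [7]], Q = [[1, 3, 6], [2, 5], [4], [7]]

Insert each entry of the permutation into P by Schensted row insertion, recording in Q the position of each new cell.

Insert 7: appended to row 1. P = [[7]], Q = [[1]].
Insert 4: 4 bumps 7 from row 1; 7 starts row 2. P = [[4], [7]], Q = [[1], [2]].
Insert 5: appended to row 1. P = [[4, 5], [7]], Q = [[1, 3], [2]].
Insert 2: 2 bumps 4 from row 1; 4 bumps 7 from row 2; 7 starts row 3. P = [[2, 5], [4], [7]], Q = [[1, 3], [2], [4]].
Insert 3: 3 bumps 5 from row 1; 5 appends to row 2. P = [[2, 3], [4, 5], [7]], Q = [[1, 3], [2, 5], [4]].
Insert 6: appended to row 1. P = [[2, 3, 6], [4, 5], [7]], Q = [[1, 3, 6], [2, 5], [4]].
Insert 1: 1 bumps 2 from row 1; 2 bumps 4 from row 2; 4 bumps 7 from row 3; 7 starts row 4. P = [[1, 3, 6], [2, 5], [4], [7]], Q = [[1, 3, 6], [2, 5], [4], [7]].

So P = [[1, 3, 6], [2, 5], [4], [7]], Q = [[1, 3, 6], [2, 5], [4], [7]].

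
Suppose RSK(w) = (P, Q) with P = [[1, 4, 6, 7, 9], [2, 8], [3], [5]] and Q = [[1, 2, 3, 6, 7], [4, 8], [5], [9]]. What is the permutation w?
3 5 6 4 2 8 9 7 1

Reverse the RSK construction: for i from n down to 1, find the cell of Q containing i, remove the entry at that cell from P, and reverse-bump it up through P; the value ejected from row 1 is w(i).

Step i=9: Q has 9 at row 4, column 1; remove 5 from row 4 of P and reverse-bump: 5 enters row 3 and ejects 3; 3 enters row 2 and ejects 2; 2 enters row 1 and ejects 1. So w(9) = 1. P is now [[2, 4, 6, 7, 9], [3, 8], [5]].
Step i=8: Q has 8 at row 2, column 2; remove 8 from row 2 of P and reverse-bump: 8 enters row 1 and ejects 7. So w(8) = 7. P is now [[2, 4, 6, 8, 9], [3], [5]].
Step i=7: Q has 7 at row 1, column 5; remove that cell from P, ejecting 9. So w(7) = 9. P is now [[2, 4, 6, 8], [3], [5]].
Step i=6: Q has 6 at row 1, column 4; remove that cell from P, ejecting 8. So w(6) = 8. P is now [[2, 4, 6], [3], [5]].
Step i=5: Q has 5 at row 3, column 1; remove 5 from row 3 of P and reverse-bump: 5 enters row 2 and ejects 3; 3 enters row 1 and ejects 2. So w(5) = 2. P is now [[3, 4, 6], [5]].
Step i=4: Q has 4 at row 2, column 1; remove 5 from row 2 of P and reverse-bump: 5 enters row 1 and ejects 4. So w(4) = 4. P is now [[3, 5, 6]].
Step i=3: Q has 3 at row 1, column 3; remove that cell from P, ejecting 6. So w(3) = 6. P is now [[3, 5]].
Step i=2: Q has 2 at row 1, column 2; remove that cell from P, ejecting 5. So w(2) = 5. P is now [[3]].
Step i=1: Q has 1 at row 1, column 1; remove that cell from P, ejecting 3. So w(1) = 3. P is now [].

So w = 3 5 6 4 2 8 9 7 1.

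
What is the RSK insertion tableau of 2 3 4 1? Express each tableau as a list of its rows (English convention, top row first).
P = [[1, 3, 4], [2]]

Insert 2: appended to row 1. P = [[2]].
Insert 3: appended to row 1. P = [[2, 3]].
Insert 4: appended to row 1. P = [[2, 3, 4]].
Insert 1: 1 bumps 2 from row 1; 2 starts row 2. P = [[1, 3, 4], [2]].

So P = [[1, 3, 4], [2]].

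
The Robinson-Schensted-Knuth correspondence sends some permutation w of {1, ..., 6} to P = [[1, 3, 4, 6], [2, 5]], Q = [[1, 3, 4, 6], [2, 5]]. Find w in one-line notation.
2 1 3 5 4 6

Reverse the RSK construction: for i from n down to 1, find the cell of Q containing i, remove the entry at that cell from P, and reverse-bump it up through P; the value ejected from row 1 is w(i).

Step i=6: Q has 6 at row 1, column 4; remove that cell from P, ejecting 6. So w(6) = 6. P is now [[1, 3, 4], [2, 5]].
Step i=5: Q has 5 at row 2, column 2; remove 5 from row 2 of P and reverse-bump: 5 enters row 1 and ejects 4. So w(5) = 4. P is now [[1, 3, 5], [2]].
Step i=4: Q has 4 at row 1, column 3; remove that cell from P, ejecting 5. So w(4) = 5. P is now [[1, 3], [2]].
Step i=3: Q has 3 at row 1, column 2; remove that cell from P, ejecting 3. So w(3) = 3. P is now [[1], [2]].
Step i=2: Q has 2 at row 2, column 1; remove 2 from row 2 of P and reverse-bump: 2 enters row 1 and ejects 1. So w(2) = 1. P is now [[2]].
Step i=1: Q has 1 at row 1, column 1; remove that cell from P, ejecting 2. So w(1) = 2. P is now [].

So w = 2 1 3 5 4 6.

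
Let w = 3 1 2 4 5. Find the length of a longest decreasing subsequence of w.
2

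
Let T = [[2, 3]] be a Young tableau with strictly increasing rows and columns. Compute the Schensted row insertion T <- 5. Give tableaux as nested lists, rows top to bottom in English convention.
[[2, 3, 5]]

5 is larger than every entry of row 1, so it is appended to row 1. The new tableau is [[2, 3, 5]].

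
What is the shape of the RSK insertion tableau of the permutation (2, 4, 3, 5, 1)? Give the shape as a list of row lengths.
[3, 1, 1]

Row-insert each entry into an empty tableau.

After inserting 2: P = [[2]].
After inserting 4: P = [[2, 4]].
After inserting 3: P = [[2, 3], [4]].
After inserting 5: P = [[2, 3, 5], [4]].
After inserting 1: P = [[1, 3, 5], [2], [4]].

The final insertion tableau P = [[1, 3, 5], [2], [4]] has shape [3, 1, 1].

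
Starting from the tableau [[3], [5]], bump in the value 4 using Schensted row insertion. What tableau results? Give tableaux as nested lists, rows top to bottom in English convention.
4 is larger than every entry of row 1, so it is appended to row 1. The new tableau is [[3, 4], [5]].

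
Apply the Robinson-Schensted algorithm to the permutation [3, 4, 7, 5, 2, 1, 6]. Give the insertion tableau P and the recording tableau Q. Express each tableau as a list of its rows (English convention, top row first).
Insert each entry of the permutation into P by Schensted row insertion, recording in Q the position of each new cell.

After inserting 3: P = [[3]].
After inserting 4: P = [[3, 4]].
After inserting 7: P = [[3, 4, 7]].
After inserting 5: P = [[3, 4, 5], [7]].
After inserting 2: P = [[2, 4, 5], [3], [7]].
After inserting 1: P = [[1, 4, 5], [2], [3], [7]].
After inserting 6: P = [[1, 4, 5, 6], [2], [3], [7]].

So P = [[1, 4, 5, 6], [2], [3], [7]], Q = [[1, 2, 3, 7], [4], [5], [6]].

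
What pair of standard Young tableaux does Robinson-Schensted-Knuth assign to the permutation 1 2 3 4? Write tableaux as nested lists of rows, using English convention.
Insert each entry of the permutation into P by Schensted row insertion, recording in Q the position of each new cell.

Insert 1: appended to row 1. P = [[1]].
Insert 2: appended to row 1. P = [[1, 2]].
Insert 3: appended to row 1. P = [[1, 2, 3]].
Insert 4: appended to row 1. P = [[1, 2, 3, 4]].

So P = [[1, 2, 3, 4]], Q = [[1, 2, 3, 4]].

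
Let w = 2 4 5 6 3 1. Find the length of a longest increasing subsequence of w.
4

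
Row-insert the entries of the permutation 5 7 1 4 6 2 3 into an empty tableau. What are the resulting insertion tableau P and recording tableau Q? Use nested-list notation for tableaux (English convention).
Insert each entry of the permutation into P by Schensted row insertion, recording in Q the position of each new cell.

Insert 5: appended to row 1. P = [[5]].
Insert 7: appended to row 1. P = [[5, 7]].
Insert 1: 1 bumps 5 from row 1; 5 starts row 2. P = [[1, 7], [5]].
Insert 4: 4 bumps 7 from row 1; 7 appends to row 2. P = [[1, 4], [5, 7]].
Insert 6: appended to row 1. P = [[1, 4, 6], [5, 7]].
Insert 2: 2 bumps 4 from row 1; 4 bumps 5 from row 2; 5 starts row 3. P = [[1, 2, 6], [4, 7], [5]].
Insert 3: 3 bumps 6 from row 1; 6 bumps 7 from row 2; 7 appends to row 3. P = [[1, 2, 3], [4, 6], [5, 7]].

So P = [[1, 2, 3], [4, 6], [5, 7]], Q = [[1, 2, 5], [3, 4], [6, 7]].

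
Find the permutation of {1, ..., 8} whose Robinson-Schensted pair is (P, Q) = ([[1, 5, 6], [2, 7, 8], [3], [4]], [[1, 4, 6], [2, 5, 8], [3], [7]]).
4 3 2 7 5 8 1 6

Reverse the RSK construction: for i from n down to 1, find the cell of Q containing i, remove the entry at that cell from P, and reverse-bump it up through P; the value ejected from row 1 is w(i).

Step i=8: Q has 8 at row 2, column 3; remove 8 from row 2 of P and reverse-bump: 8 enters row 1 and ejects 6. So w(8) = 6. P is now [[1, 5, 8], [2, 7], [3], [4]].
Step i=7: Q has 7 at row 4, column 1; remove 4 from row 4 of P and reverse-bump: 4 enters row 3 and ejects 3; 3 enters row 2 and ejects 2; 2 enters row 1 and ejects 1. So w(7) = 1. P is now [[2, 5, 8], [3, 7], [4]].
Step i=6: Q has 6 at row 1, column 3; remove that cell from P, ejecting 8. So w(6) = 8. P is now [[2, 5], [3, 7], [4]].
Step i=5: Q has 5 at row 2, column 2; remove 7 from row 2 of P and reverse-bump: 7 enters row 1 and ejects 5. So w(5) = 5. P is now [[2, 7], [3], [4]].
Step i=4: Q has 4 at row 1, column 2; remove that cell from P, ejecting 7. So w(4) = 7. P is now [[2], [3], [4]].
Step i=3: Q has 3 at row 3, column 1; remove 4 from row 3 of P and reverse-bump: 4 enters row 2 and ejects 3; 3 enters row 1 and ejects 2. So w(3) = 2. P is now [[3], [4]].
Step i=2: Q has 2 at row 2, column 1; remove 4 from row 2 of P and reverse-bump: 4 enters row 1 and ejects 3. So w(2) = 3. P is now [[4]].
Step i=1: Q has 1 at row 1, column 1; remove that cell from P, ejecting 4. So w(1) = 4. P is now [].

So w = 4 3 2 7 5 8 1 6.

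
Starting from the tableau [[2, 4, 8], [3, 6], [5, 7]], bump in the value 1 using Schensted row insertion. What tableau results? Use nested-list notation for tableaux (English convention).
In row 1, 1 replaces 2 (the leftmost entry greater than 1); 2 is bumped to row 2. In row 2, 2 replaces 3 (the leftmost entry greater than 2); 3 is bumped to row 3. In row 3, 3 replaces 5 (the leftmost entry greater than 3); 5 is bumped to row 4. 5 starts a new row 4. The new tableau is [[1, 4, 8], [2, 6], [3, 7], [5]].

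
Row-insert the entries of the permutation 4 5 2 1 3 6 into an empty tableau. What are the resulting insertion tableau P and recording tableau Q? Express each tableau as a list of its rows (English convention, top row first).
Insert each entry of the permutation into P by Schensted row insertion, recording in Q the position of each new cell.

Insert 4: appended to row 1. P = [[4]].
Insert 5: appended to row 1. P = [[4, 5]].
Insert 2: 2 bumps 4 from row 1; 4 starts row 2. P = [[2, 5], [4]].
Insert 1: 1 bumps 2 from row 1; 2 bumps 4 from row 2; 4 starts row 3. P = [[1, 5], [2], [4]].
Insert 3: 3 bumps 5 from row 1; 5 appends to row 2. P = [[1, 3], [2, 5], [4]].
Insert 6: appended to row 1. P = [[1, 3, 6], [2, 5], [4]].

So P = [[1, 3, 6], [2, 5], [4]], Q = [[1, 2, 6], [3, 5], [4]].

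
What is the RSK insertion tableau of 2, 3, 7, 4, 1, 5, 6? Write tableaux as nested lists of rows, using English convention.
P = [[1, 3, 4, 5, 6], [2], [7]]

Insert 2: appended to row 1. P = [[2]].
Insert 3: appended to row 1. P = [[2, 3]].
Insert 7: appended to row 1. P = [[2, 3, 7]].
Insert 4: 4 bumps 7 from row 1; 7 starts row 2. P = [[2, 3, 4], [7]].
Insert 1: 1 bumps 2 from row 1; 2 bumps 7 from row 2; 7 starts row 3. P = [[1, 3, 4], [2], [7]].
Insert 5: appended to row 1. P = [[1, 3, 4, 5], [2], [7]].
Insert 6: appended to row 1. P = [[1, 3, 4, 5, 6], [2], [7]].

So P = [[1, 3, 4, 5, 6], [2], [7]].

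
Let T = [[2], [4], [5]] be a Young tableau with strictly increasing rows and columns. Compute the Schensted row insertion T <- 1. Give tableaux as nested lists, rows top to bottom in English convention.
In row 1, 1 replaces 2 (the leftmost entry greater than 1); 2 is bumped to row 2. In row 2, 2 replaces 4 (the leftmost entry greater than 2); 4 is bumped to row 3. In row 3, 4 replaces 5 (the leftmost entry greater than 4); 5 is bumped to row 4. 5 starts a new row 4. The new tableau is [[1], [2], [4], [5]].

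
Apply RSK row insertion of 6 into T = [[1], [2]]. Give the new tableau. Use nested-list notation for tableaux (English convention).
6 is larger than every entry of row 1, so it is appended to row 1. The new tableau is [[1, 6], [2]].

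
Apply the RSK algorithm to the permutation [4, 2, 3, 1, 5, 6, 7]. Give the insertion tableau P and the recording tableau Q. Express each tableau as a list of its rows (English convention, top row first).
P = [[1, 3, 5, 6, 7], [2], [4]], Q = [[1, 3, 5, 6, 7], [2], [4]]

Insert each entry of the permutation into P by Schensted row insertion, recording in Q the position of each new cell.

Insert 4: appended to row 1. P = [[4]].
Insert 2: 2 bumps 4 from row 1; 4 starts row 2. P = [[2], [4]].
Insert 3: appended to row 1. P = [[2, 3], [4]].
Insert 1: 1 bumps 2 from row 1; 2 bumps 4 from row 2; 4 starts row 3. P = [[1, 3], [2], [4]].
Insert 5: appended to row 1. P = [[1, 3, 5], [2], [4]].
Insert 6: appended to row 1. P = [[1, 3, 5, 6], [2], [4]].
Insert 7: appended to row 1. P = [[1, 3, 5, 6, 7], [2], [4]].

So P = [[1, 3, 5, 6, 7], [2], [4]], Q = [[1, 3, 5, 6, 7], [2], [4]].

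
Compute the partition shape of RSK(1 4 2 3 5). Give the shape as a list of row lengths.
Row-insert each entry into an empty tableau.

After inserting 1: P = [[1]].
After inserting 4: P = [[1, 4]].
After inserting 2: P = [[1, 2], [4]].
After inserting 3: P = [[1, 2, 3], [4]].
After inserting 5: P = [[1, 2, 3, 5], [4]].

The final insertion tableau P = [[1, 2, 3, 5], [4]] has shape [4, 1].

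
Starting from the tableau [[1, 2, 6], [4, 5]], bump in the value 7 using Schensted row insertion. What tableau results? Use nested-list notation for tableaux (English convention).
7 is larger than every entry of row 1, so it is appended to row 1. The new tableau is [[1, 2, 6, 7], [4, 5]].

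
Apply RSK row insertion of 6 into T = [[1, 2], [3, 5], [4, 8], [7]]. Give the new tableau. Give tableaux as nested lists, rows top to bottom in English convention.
6 is larger than every entry of row 1, so it is appended to row 1. The new tableau is [[1, 2, 6], [3, 5], [4, 8], [7]].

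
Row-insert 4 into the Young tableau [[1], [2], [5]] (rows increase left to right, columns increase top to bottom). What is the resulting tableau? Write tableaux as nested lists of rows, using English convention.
[[1, 4], [2], [5]]

4 is larger than every entry of row 1, so it is appended to row 1. The new tableau is [[1, 4], [2], [5]].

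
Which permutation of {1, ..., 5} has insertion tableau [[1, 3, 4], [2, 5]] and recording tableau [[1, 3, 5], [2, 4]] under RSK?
2 1 5 3 4

Reverse the RSK construction: for i from n down to 1, find the cell of Q containing i, remove the entry at that cell from P, and reverse-bump it up through P; the value ejected from row 1 is w(i).

Step i=5: Q has 5 at row 1, column 3; remove that cell from P, ejecting 4. So w(5) = 4. P is now [[1, 3], [2, 5]].
Step i=4: Q has 4 at row 2, column 2; remove 5 from row 2 of P and reverse-bump: 5 enters row 1 and ejects 3. So w(4) = 3. P is now [[1, 5], [2]].
Step i=3: Q has 3 at row 1, column 2; remove that cell from P, ejecting 5. So w(3) = 5. P is now [[1], [2]].
Step i=2: Q has 2 at row 2, column 1; remove 2 from row 2 of P and reverse-bump: 2 enters row 1 and ejects 1. So w(2) = 1. P is now [[2]].
Step i=1: Q has 1 at row 1, column 1; remove that cell from P, ejecting 2. So w(1) = 2. P is now [].

So w = 2 1 5 3 4.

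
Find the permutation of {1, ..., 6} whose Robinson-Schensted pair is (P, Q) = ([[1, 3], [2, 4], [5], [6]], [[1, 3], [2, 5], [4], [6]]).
6 2 5 1 4 3

Reverse the RSK construction: for i from n down to 1, find the cell of Q containing i, remove the entry at that cell from P, and reverse-bump it up through P; the value ejected from row 1 is w(i).

Step i=6: Q has 6 at row 4, column 1; remove 6 from row 4 of P and reverse-bump: 6 enters row 3 and ejects 5; 5 enters row 2 and ejects 4; 4 enters row 1 and ejects 3. So w(6) = 3. P is now [[1, 4], [2, 5], [6]].
Step i=5: Q has 5 at row 2, column 2; remove 5 from row 2 of P and reverse-bump: 5 enters row 1 and ejects 4. So w(5) = 4. P is now [[1, 5], [2], [6]].
Step i=4: Q has 4 at row 3, column 1; remove 6 from row 3 of P and reverse-bump: 6 enters row 2 and ejects 2; 2 enters row 1 and ejects 1. So w(4) = 1. P is now [[2, 5], [6]].
Step i=3: Q has 3 at row 1, column 2; remove that cell from P, ejecting 5. So w(3) = 5. P is now [[2], [6]].
Step i=2: Q has 2 at row 2, column 1; remove 6 from row 2 of P and reverse-bump: 6 enters row 1 and ejects 2. So w(2) = 2. P is now [[6]].
Step i=1: Q has 1 at row 1, column 1; remove that cell from P, ejecting 6. So w(1) = 6. P is now [].

So w = 6 2 5 1 4 3.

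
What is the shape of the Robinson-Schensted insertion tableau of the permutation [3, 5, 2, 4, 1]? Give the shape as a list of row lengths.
[2, 2, 1]

Row-insert each entry into an empty tableau.

After inserting 3: P = [[3]].
After inserting 5: P = [[3, 5]].
After inserting 2: P = [[2, 5], [3]].
After inserting 4: P = [[2, 4], [3, 5]].
After inserting 1: P = [[1, 4], [2, 5], [3]].

The final insertion tableau P = [[1, 4], [2, 5], [3]] has shape [2, 2, 1].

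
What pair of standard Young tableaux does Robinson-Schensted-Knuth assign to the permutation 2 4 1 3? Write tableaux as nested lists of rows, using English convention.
P = [[1, 3], [2, 4]], Q = [[1, 2], [3, 4]]

Insert each entry of the permutation into P by Schensted row insertion, recording in Q the position of each new cell.

Insert 2: appended to row 1. P = [[2]], Q = [[1]].
Insert 4: appended to row 1. P = [[2, 4]], Q = [[1, 2]].
Insert 1: 1 bumps 2 from row 1; 2 starts row 2. P = [[1, 4], [2]], Q = [[1, 2], [3]].
Insert 3: 3 bumps 4 from row 1; 4 appends to row 2. P = [[1, 3], [2, 4]], Q = [[1, 2], [3, 4]].

So P = [[1, 3], [2, 4]], Q = [[1, 2], [3, 4]].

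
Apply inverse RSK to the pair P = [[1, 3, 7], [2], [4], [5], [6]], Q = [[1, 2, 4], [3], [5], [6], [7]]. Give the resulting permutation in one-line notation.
2 6 5 7 4 3 1

Reverse RSK: for i = n, n-1, ..., 1, locate i in Q, remove the corresponding corner cell from P, and reverse-bump its entry up through P; the value ejected from row 1 is w(i).

So w = 2 6 5 7 4 3 1.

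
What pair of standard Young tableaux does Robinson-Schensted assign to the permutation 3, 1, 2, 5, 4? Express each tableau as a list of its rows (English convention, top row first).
P = [[1, 2, 4], [3, 5]], Q = [[1, 3, 4], [2, 5]]

Insert each entry of the permutation into P by Schensted row insertion, recording in Q the position of each new cell.

Insert 3: appended to row 1. P = [[3]].
Insert 1: 1 bumps 3 from row 1; 3 starts row 2. P = [[1], [3]].
Insert 2: appended to row 1. P = [[1, 2], [3]].
Insert 5: appended to row 1. P = [[1, 2, 5], [3]].
Insert 4: 4 bumps 5 from row 1; 5 appends to row 2. P = [[1, 2, 4], [3, 5]].

So P = [[1, 2, 4], [3, 5]], Q = [[1, 3, 4], [2, 5]].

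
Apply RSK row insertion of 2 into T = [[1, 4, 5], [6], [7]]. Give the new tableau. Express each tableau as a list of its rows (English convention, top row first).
[[1, 2, 5], [4], [6], [7]]

In row 1, 2 replaces 4 (the leftmost entry greater than 2); 4 is bumped to row 2. In row 2, 4 replaces 6 (the leftmost entry greater than 4); 6 is bumped to row 3. In row 3, 6 replaces 7 (the leftmost entry greater than 6); 7 is bumped to row 4. 7 starts a new row 4. The new tableau is [[1, 2, 5], [4], [6], [7]].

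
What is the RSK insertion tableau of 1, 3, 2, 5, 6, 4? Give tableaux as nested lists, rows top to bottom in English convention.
P = [[1, 2, 4, 6], [3, 5]]

Insert 1: appended to row 1. P = [[1]].
Insert 3: appended to row 1. P = [[1, 3]].
Insert 2: 2 bumps 3 from row 1; 3 starts row 2. P = [[1, 2], [3]].
Insert 5: appended to row 1. P = [[1, 2, 5], [3]].
Insert 6: appended to row 1. P = [[1, 2, 5, 6], [3]].
Insert 4: 4 bumps 5 from row 1; 5 appends to row 2. P = [[1, 2, 4, 6], [3, 5]].

So P = [[1, 2, 4, 6], [3, 5]].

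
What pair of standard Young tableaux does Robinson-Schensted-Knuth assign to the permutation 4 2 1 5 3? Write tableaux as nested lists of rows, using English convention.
P = [[1, 3], [2, 5], [4]], Q = [[1, 4], [2, 5], [3]]

Insert each entry of the permutation into P by Schensted row insertion, recording in Q the position of each new cell.

Insert 4: appended to row 1. P = [[4]].
Insert 2: 2 bumps 4 from row 1; 4 starts row 2. P = [[2], [4]].
Insert 1: 1 bumps 2 from row 1; 2 bumps 4 from row 2; 4 starts row 3. P = [[1], [2], [4]].
Insert 5: appended to row 1. P = [[1, 5], [2], [4]].
Insert 3: 3 bumps 5 from row 1; 5 appends to row 2. P = [[1, 3], [2, 5], [4]].

So P = [[1, 3], [2, 5], [4]], Q = [[1, 4], [2, 5], [3]].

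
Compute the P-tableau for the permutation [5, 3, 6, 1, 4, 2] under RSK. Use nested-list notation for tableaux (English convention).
After inserting 5: P = [[5]].
After inserting 3: P = [[3], [5]].
After inserting 6: P = [[3, 6], [5]].
After inserting 1: P = [[1, 6], [3], [5]].
After inserting 4: P = [[1, 4], [3, 6], [5]].
After inserting 2: P = [[1, 2], [3, 4], [5, 6]].

So P = [[1, 2], [3, 4], [5, 6]].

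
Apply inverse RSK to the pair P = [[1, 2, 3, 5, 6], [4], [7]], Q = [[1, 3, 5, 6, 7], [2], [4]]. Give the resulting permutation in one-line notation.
7 1 4 2 3 5 6

Reverse the RSK construction: for i from n down to 1, find the cell of Q containing i, remove the entry at that cell from P, and reverse-bump it up through P; the value ejected from row 1 is w(i).

Step i=7: Q has 7 at row 1, column 5; remove that cell from P, ejecting 6. So w(7) = 6. P is now [[1, 2, 3, 5], [4], [7]].
Step i=6: Q has 6 at row 1, column 4; remove that cell from P, ejecting 5. So w(6) = 5. P is now [[1, 2, 3], [4], [7]].
Step i=5: Q has 5 at row 1, column 3; remove that cell from P, ejecting 3. So w(5) = 3. P is now [[1, 2], [4], [7]].
Step i=4: Q has 4 at row 3, column 1; remove 7 from row 3 of P and reverse-bump: 7 enters row 2 and ejects 4; 4 enters row 1 and ejects 2. So w(4) = 2. P is now [[1, 4], [7]].
Step i=3: Q has 3 at row 1, column 2; remove that cell from P, ejecting 4. So w(3) = 4. P is now [[1], [7]].
Step i=2: Q has 2 at row 2, column 1; remove 7 from row 2 of P and reverse-bump: 7 enters row 1 and ejects 1. So w(2) = 1. P is now [[7]].
Step i=1: Q has 1 at row 1, column 1; remove that cell from P, ejecting 7. So w(1) = 7. P is now [].

So w = 7 1 4 2 3 5 6.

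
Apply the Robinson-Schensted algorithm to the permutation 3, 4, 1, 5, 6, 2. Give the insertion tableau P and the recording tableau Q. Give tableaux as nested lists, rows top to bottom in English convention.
Insert each entry of the permutation into P by Schensted row insertion, recording in Q the position of each new cell.

Insert 3: appended to row 1. P = [[3]], Q = [[1]].
Insert 4: appended to row 1. P = [[3, 4]], Q = [[1, 2]].
Insert 1: 1 bumps 3 from row 1; 3 starts row 2. P = [[1, 4], [3]], Q = [[1, 2], [3]].
Insert 5: appended to row 1. P = [[1, 4, 5], [3]], Q = [[1, 2, 4], [3]].
Insert 6: appended to row 1. P = [[1, 4, 5, 6], [3]], Q = [[1, 2, 4, 5], [3]].
Insert 2: 2 bumps 4 from row 1; 4 appends to row 2. P = [[1, 2, 5, 6], [3, 4]], Q = [[1, 2, 4, 5], [3, 6]].

So P = [[1, 2, 5, 6], [3, 4]], Q = [[1, 2, 4, 5], [3, 6]].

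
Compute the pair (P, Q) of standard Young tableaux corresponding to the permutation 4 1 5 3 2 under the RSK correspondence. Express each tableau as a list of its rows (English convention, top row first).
P = [[1, 2], [3, 5], [4]], Q = [[1, 3], [2, 4], [5]]

Insert each entry of the permutation into P by Schensted row insertion, recording in Q the position of each new cell.

Insert 4: appended to row 1. P = [[4]].
Insert 1: 1 bumps 4 from row 1; 4 starts row 2. P = [[1], [4]].
Insert 5: appended to row 1. P = [[1, 5], [4]].
Insert 3: 3 bumps 5 from row 1; 5 appends to row 2. P = [[1, 3], [4, 5]].
Insert 2: 2 bumps 3 from row 1; 3 bumps 4 from row 2; 4 starts row 3. P = [[1, 2], [3, 5], [4]].

So P = [[1, 2], [3, 5], [4]], Q = [[1, 3], [2, 4], [5]].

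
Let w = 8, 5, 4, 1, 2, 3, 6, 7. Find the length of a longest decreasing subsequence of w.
4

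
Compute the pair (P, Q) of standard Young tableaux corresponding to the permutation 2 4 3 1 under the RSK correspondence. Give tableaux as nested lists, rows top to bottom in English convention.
Insert each entry of the permutation into P by Schensted row insertion, recording in Q the position of each new cell.

After inserting 2: P = [[2]].
After inserting 4: P = [[2, 4]].
After inserting 3: P = [[2, 3], [4]].
After inserting 1: P = [[1, 3], [2], [4]].

So P = [[1, 3], [2], [4]], Q = [[1, 2], [3], [4]].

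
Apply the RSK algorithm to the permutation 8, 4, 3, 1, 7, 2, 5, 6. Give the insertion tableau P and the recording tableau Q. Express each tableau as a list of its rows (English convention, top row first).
P = [[1, 2, 5, 6], [3, 7], [4], [8]], Q = [[1, 5, 7, 8], [2, 6], [3], [4]]

Insert each entry of the permutation into P by Schensted row insertion, recording in Q the position of each new cell.

After inserting 8: P = [[8]].
After inserting 4: P = [[4], [8]].
After inserting 3: P = [[3], [4], [8]].
After inserting 1: P = [[1], [3], [4], [8]].
After inserting 7: P = [[1, 7], [3], [4], [8]].
After inserting 2: P = [[1, 2], [3, 7], [4], [8]].
After inserting 5: P = [[1, 2, 5], [3, 7], [4], [8]].
After inserting 6: P = [[1, 2, 5, 6], [3, 7], [4], [8]].

So P = [[1, 2, 5, 6], [3, 7], [4], [8]], Q = [[1, 5, 7, 8], [2, 6], [3], [4]].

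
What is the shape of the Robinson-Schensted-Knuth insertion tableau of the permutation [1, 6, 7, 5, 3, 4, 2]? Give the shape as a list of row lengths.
[3, 2, 1, 1]

RSK row insertion gives P = [[1, 2, 4], [3, 7], [5], [6]], which has shape [3, 2, 1, 1].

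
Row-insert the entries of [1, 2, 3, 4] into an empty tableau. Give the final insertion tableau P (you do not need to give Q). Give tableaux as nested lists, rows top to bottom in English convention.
P = [[1, 2, 3, 4]]

Insert 1: appended to row 1. P = [[1]].
Insert 2: appended to row 1. P = [[1, 2]].
Insert 3: appended to row 1. P = [[1, 2, 3]].
Insert 4: appended to row 1. P = [[1, 2, 3, 4]].

So P = [[1, 2, 3, 4]].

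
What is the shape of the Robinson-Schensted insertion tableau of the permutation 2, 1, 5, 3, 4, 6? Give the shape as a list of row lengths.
[4, 2]

RSK row insertion gives P = [[1, 3, 4, 6], [2, 5]], which has shape [4, 2].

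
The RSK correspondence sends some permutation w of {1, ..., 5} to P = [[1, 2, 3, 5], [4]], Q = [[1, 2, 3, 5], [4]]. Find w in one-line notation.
1 2 4 3 5

Reverse the RSK construction: for i from n down to 1, find the cell of Q containing i, remove the entry at that cell from P, and reverse-bump it up through P; the value ejected from row 1 is w(i).

Step i=5: Q has 5 at row 1, column 4; remove that cell from P, ejecting 5. So w(5) = 5. P is now [[1, 2, 3], [4]].
Step i=4: Q has 4 at row 2, column 1; remove 4 from row 2 of P and reverse-bump: 4 enters row 1 and ejects 3. So w(4) = 3. P is now [[1, 2, 4]].
Step i=3: Q has 3 at row 1, column 3; remove that cell from P, ejecting 4. So w(3) = 4. P is now [[1, 2]].
Step i=2: Q has 2 at row 1, column 2; remove that cell from P, ejecting 2. So w(2) = 2. P is now [[1]].
Step i=1: Q has 1 at row 1, column 1; remove that cell from P, ejecting 1. So w(1) = 1. P is now [].

So w = 1 2 4 3 5.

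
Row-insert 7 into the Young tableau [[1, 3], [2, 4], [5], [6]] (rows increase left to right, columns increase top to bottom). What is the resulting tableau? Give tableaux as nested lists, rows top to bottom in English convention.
7 is larger than every entry of row 1, so it is appended to row 1. The new tableau is [[1, 3, 7], [2, 4], [5], [6]].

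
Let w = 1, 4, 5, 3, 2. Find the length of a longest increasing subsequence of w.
3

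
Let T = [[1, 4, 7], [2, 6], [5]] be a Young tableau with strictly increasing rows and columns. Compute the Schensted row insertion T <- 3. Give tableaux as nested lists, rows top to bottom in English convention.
[[1, 3, 7], [2, 4], [5, 6]]

In row 1, 3 replaces 4 (the leftmost entry greater than 3); 4 is bumped to row 2. In row 2, 4 replaces 6 (the leftmost entry greater than 4); 6 is bumped to row 3. 6 is appended to row 3. The new tableau is [[1, 3, 7], [2, 4], [5, 6]].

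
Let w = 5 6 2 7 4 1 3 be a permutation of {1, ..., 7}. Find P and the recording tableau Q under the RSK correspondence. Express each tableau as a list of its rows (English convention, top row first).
P = [[1, 3, 7], [2, 4], [5, 6]], Q = [[1, 2, 4], [3, 5], [6, 7]]

Insert each entry of the permutation into P by Schensted row insertion, recording in Q the position of each new cell.

Insert 5: appended to row 1. P = [[5]].
Insert 6: appended to row 1. P = [[5, 6]].
Insert 2: 2 bumps 5 from row 1; 5 starts row 2. P = [[2, 6], [5]].
Insert 7: appended to row 1. P = [[2, 6, 7], [5]].
Insert 4: 4 bumps 6 from row 1; 6 appends to row 2. P = [[2, 4, 7], [5, 6]].
Insert 1: 1 bumps 2 from row 1; 2 bumps 5 from row 2; 5 starts row 3. P = [[1, 4, 7], [2, 6], [5]].
Insert 3: 3 bumps 4 from row 1; 4 bumps 6 from row 2; 6 appends to row 3. P = [[1, 3, 7], [2, 4], [5, 6]].

So P = [[1, 3, 7], [2, 4], [5, 6]], Q = [[1, 2, 4], [3, 5], [6, 7]].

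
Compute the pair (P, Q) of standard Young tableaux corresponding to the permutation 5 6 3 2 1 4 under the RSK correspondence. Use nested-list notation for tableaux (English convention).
Insert each entry of the permutation into P by Schensted row insertion, recording in Q the position of each new cell.

After inserting 5: P = [[5]].
After inserting 6: P = [[5, 6]].
After inserting 3: P = [[3, 6], [5]].
After inserting 2: P = [[2, 6], [3], [5]].
After inserting 1: P = [[1, 6], [2], [3], [5]].
After inserting 4: P = [[1, 4], [2, 6], [3], [5]].

So P = [[1, 4], [2, 6], [3], [5]], Q = [[1, 2], [3, 6], [4], [5]].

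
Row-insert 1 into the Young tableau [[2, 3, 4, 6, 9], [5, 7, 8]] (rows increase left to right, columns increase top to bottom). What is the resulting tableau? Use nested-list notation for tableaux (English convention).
[[1, 3, 4, 6, 9], [2, 7, 8], [5]]

In row 1, 1 replaces 2 (the leftmost entry greater than 1); 2 is bumped to row 2. In row 2, 2 replaces 5 (the leftmost entry greater than 2); 5 is bumped to row 3. 5 starts a new row 3. The new tableau is [[1, 3, 4, 6, 9], [2, 7, 8], [5]].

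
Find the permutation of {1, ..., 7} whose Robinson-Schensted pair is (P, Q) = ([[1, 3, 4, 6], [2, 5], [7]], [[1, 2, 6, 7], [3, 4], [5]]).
2 7 1 5 3 4 6

Reverse the RSK construction: for i from n down to 1, find the cell of Q containing i, remove the entry at that cell from P, and reverse-bump it up through P; the value ejected from row 1 is w(i).

Step i=7: Q has 7 at row 1, column 4; remove that cell from P, ejecting 6. So w(7) = 6. P is now [[1, 3, 4], [2, 5], [7]].
Step i=6: Q has 6 at row 1, column 3; remove that cell from P, ejecting 4. So w(6) = 4. P is now [[1, 3], [2, 5], [7]].
Step i=5: Q has 5 at row 3, column 1; remove 7 from row 3 of P and reverse-bump: 7 enters row 2 and ejects 5; 5 enters row 1 and ejects 3. So w(5) = 3. P is now [[1, 5], [2, 7]].
Step i=4: Q has 4 at row 2, column 2; remove 7 from row 2 of P and reverse-bump: 7 enters row 1 and ejects 5. So w(4) = 5. P is now [[1, 7], [2]].
Step i=3: Q has 3 at row 2, column 1; remove 2 from row 2 of P and reverse-bump: 2 enters row 1 and ejects 1. So w(3) = 1. P is now [[2, 7]].
Step i=2: Q has 2 at row 1, column 2; remove that cell from P, ejecting 7. So w(2) = 7. P is now [[2]].
Step i=1: Q has 1 at row 1, column 1; remove that cell from P, ejecting 2. So w(1) = 2. P is now [].

So w = 2 7 1 5 3 4 6.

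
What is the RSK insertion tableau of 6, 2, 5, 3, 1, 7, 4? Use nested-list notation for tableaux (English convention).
Insert 6: appended to row 1. P = [[6]].
Insert 2: 2 bumps 6 from row 1; 6 starts row 2. P = [[2], [6]].
Insert 5: appended to row 1. P = [[2, 5], [6]].
Insert 3: 3 bumps 5 from row 1; 5 bumps 6 from row 2; 6 starts row 3. P = [[2, 3], [5], [6]].
Insert 1: 1 bumps 2 from row 1; 2 bumps 5 from row 2; 5 bumps 6 from row 3; 6 starts row 4. P = [[1, 3], [2], [5], [6]].
Insert 7: appended to row 1. P = [[1, 3, 7], [2], [5], [6]].
Insert 4: 4 bumps 7 from row 1; 7 appends to row 2. P = [[1, 3, 4], [2, 7], [5], [6]].

So P = [[1, 3, 4], [2, 7], [5], [6]].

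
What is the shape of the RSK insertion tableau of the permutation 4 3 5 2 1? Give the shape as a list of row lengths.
Row-insert each entry into an empty tableau.

After inserting 4: P = [[4]].
After inserting 3: P = [[3], [4]].
After inserting 5: P = [[3, 5], [4]].
After inserting 2: P = [[2, 5], [3], [4]].
After inserting 1: P = [[1, 5], [2], [3], [4]].

The final insertion tableau P = [[1, 5], [2], [3], [4]] has shape [2, 1, 1, 1].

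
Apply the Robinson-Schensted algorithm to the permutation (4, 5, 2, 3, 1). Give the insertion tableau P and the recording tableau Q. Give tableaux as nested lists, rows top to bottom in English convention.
Insert each entry of the permutation into P by Schensted row insertion, recording in Q the position of each new cell.

After inserting 4: P = [[4]].
After inserting 5: P = [[4, 5]].
After inserting 2: P = [[2, 5], [4]].
After inserting 3: P = [[2, 3], [4, 5]].
After inserting 1: P = [[1, 3], [2, 5], [4]].

So P = [[1, 3], [2, 5], [4]], Q = [[1, 2], [3, 4], [5]].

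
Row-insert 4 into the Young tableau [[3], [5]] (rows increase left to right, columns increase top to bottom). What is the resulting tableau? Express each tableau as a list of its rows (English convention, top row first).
4 is larger than every entry of row 1, so it is appended to row 1. The new tableau is [[3, 4], [5]].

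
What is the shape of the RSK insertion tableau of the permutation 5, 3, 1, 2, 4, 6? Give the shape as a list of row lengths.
[4, 1, 1]

Row-insert each entry into an empty tableau.

After inserting 5: P = [[5]].
After inserting 3: P = [[3], [5]].
After inserting 1: P = [[1], [3], [5]].
After inserting 2: P = [[1, 2], [3], [5]].
After inserting 4: P = [[1, 2, 4], [3], [5]].
After inserting 6: P = [[1, 2, 4, 6], [3], [5]].

The final insertion tableau P = [[1, 2, 4, 6], [3], [5]] has shape [4, 1, 1].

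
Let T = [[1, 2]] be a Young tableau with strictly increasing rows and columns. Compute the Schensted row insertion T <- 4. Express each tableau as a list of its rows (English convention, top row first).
[[1, 2, 4]]

4 is larger than every entry of row 1, so it is appended to row 1. The new tableau is [[1, 2, 4]].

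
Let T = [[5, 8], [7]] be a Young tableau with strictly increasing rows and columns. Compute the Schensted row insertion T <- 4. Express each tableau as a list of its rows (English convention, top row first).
[[4, 8], [5], [7]]

In row 1, 4 replaces 5 (the leftmost entry greater than 4); 5 is bumped to row 2. In row 2, 5 replaces 7 (the leftmost entry greater than 5); 7 is bumped to row 3. 7 starts a new row 3. The new tableau is [[4, 8], [5], [7]].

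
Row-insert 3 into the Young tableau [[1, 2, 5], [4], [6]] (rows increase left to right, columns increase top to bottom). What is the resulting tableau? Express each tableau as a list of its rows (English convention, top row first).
[[1, 2, 3], [4, 5], [6]]

In row 1, 3 replaces 5 (the leftmost entry greater than 3); 5 is bumped to row 2. 5 is appended to row 2. The new tableau is [[1, 2, 3], [4, 5], [6]].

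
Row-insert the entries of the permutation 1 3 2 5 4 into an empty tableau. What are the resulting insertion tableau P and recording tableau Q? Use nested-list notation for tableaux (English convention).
P = [[1, 2, 4], [3, 5]], Q = [[1, 2, 4], [3, 5]]

Insert each entry of the permutation into P by Schensted row insertion, recording in Q the position of each new cell.

Insert 1: appended to row 1. P = [[1]], Q = [[1]].
Insert 3: appended to row 1. P = [[1, 3]], Q = [[1, 2]].
Insert 2: 2 bumps 3 from row 1; 3 starts row 2. P = [[1, 2], [3]], Q = [[1, 2], [3]].
Insert 5: appended to row 1. P = [[1, 2, 5], [3]], Q = [[1, 2, 4], [3]].
Insert 4: 4 bumps 5 from row 1; 5 appends to row 2. P = [[1, 2, 4], [3, 5]], Q = [[1, 2, 4], [3, 5]].

So P = [[1, 2, 4], [3, 5]], Q = [[1, 2, 4], [3, 5]].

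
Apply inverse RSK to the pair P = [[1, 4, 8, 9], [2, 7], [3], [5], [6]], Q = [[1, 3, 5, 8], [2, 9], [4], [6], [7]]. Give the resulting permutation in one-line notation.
Reverse the RSK construction: for i from n down to 1, find the cell of Q containing i, remove the entry at that cell from P, and reverse-bump it up through P; the value ejected from row 1 is w(i).

Step i=9: Q has 9 at row 2, column 2; remove 7 from row 2 of P and reverse-bump: 7 enters row 1 and ejects 4. So w(9) = 4. P is now [[1, 7, 8, 9], [2], [3], [5], [6]].
Step i=8: Q has 8 at row 1, column 4; remove that cell from P, ejecting 9. So w(8) = 9. P is now [[1, 7, 8], [2], [3], [5], [6]].
Step i=7: Q has 7 at row 5, column 1; remove 6 from row 5 of P and reverse-bump: 6 enters row 4 and ejects 5; 5 enters row 3 and ejects 3; 3 enters row 2 and ejects 2; 2 enters row 1 and ejects 1. So w(7) = 1. P is now [[2, 7, 8], [3], [5], [6]].
Step i=6: Q has 6 at row 4, column 1; remove 6 from row 4 of P and reverse-bump: 6 enters row 3 and ejects 5; 5 enters row 2 and ejects 3; 3 enters row 1 and ejects 2. So w(6) = 2. P is now [[3, 7, 8], [5], [6]].
Step i=5: Q has 5 at row 1, column 3; remove that cell from P, ejecting 8. So w(5) = 8. P is now [[3, 7], [5], [6]].
Step i=4: Q has 4 at row 3, column 1; remove 6 from row 3 of P and reverse-bump: 6 enters row 2 and ejects 5; 5 enters row 1 and ejects 3. So w(4) = 3. P is now [[5, 7], [6]].
Step i=3: Q has 3 at row 1, column 2; remove that cell from P, ejecting 7. So w(3) = 7. P is now [[5], [6]].
Step i=2: Q has 2 at row 2, column 1; remove 6 from row 2 of P and reverse-bump: 6 enters row 1 and ejects 5. So w(2) = 5. P is now [[6]].
Step i=1: Q has 1 at row 1, column 1; remove that cell from P, ejecting 6. So w(1) = 6. P is now [].

So w = 6 5 7 3 8 2 1 9 4.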